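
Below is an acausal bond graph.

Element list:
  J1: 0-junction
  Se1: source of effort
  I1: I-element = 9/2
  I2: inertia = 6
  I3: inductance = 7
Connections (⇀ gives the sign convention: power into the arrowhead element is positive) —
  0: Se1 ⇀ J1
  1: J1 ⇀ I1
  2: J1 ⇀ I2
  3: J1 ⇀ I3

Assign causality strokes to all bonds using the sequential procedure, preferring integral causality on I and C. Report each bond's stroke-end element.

#0 |J1
#1 |I1
#2 |I2
#3 |I3

b0 →J1  (Se1 (Se) sets effort on bond)
b1 →I1  (0-jn J1 has e-setter on 0)
b2 →I2  (common-e at J1 fixed by 0)
b3 →I3  (common-e at J1 fixed by 0)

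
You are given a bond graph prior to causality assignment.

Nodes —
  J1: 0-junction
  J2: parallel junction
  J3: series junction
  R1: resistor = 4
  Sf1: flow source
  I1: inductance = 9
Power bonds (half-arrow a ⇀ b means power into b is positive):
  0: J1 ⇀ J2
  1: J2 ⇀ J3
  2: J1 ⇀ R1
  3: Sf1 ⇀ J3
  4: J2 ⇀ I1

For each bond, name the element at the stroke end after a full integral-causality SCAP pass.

b3 stroke→Sf1  (Sf1 fixes flow; stroke at Sf1)
b1 stroke→J3  (1-jn J3 has f-setter on 3)
b4 stroke→I1  (I1: I, integral causality)
b0 stroke→J2  (J2 needs exactly one e-in)
b2 stroke→J1  (closing 0-jn rule on J1)

bond 0 →J2
bond 1 →J3
bond 2 →J1
bond 3 →Sf1
bond 4 →I1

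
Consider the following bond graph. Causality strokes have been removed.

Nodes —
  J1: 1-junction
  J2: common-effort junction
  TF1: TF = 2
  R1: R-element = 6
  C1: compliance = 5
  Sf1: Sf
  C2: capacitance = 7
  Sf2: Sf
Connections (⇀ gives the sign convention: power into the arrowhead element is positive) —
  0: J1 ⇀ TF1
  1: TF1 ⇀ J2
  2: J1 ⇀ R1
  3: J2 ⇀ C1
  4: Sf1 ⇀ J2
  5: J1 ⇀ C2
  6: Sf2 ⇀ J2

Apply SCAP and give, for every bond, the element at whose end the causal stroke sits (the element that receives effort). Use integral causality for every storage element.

bond 4 →Sf1  (Sf1 (Sf) sets flow on bond)
bond 6 →Sf2  (Sf2 (Sf) sets flow on bond)
bond 3 →J2  (prefer integral on C1)
bond 1 →TF1  (0-jn J2 has e-setter on 3)
bond 0 →J1  (TF1: transformer flips bond 1)
bond 5 →J1  (C2 integral (e out))
bond 2 →R1  (J1: last free bond brings flow in)

bond 0 stroke at J1
bond 1 stroke at TF1
bond 2 stroke at R1
bond 3 stroke at J2
bond 4 stroke at Sf1
bond 5 stroke at J1
bond 6 stroke at Sf2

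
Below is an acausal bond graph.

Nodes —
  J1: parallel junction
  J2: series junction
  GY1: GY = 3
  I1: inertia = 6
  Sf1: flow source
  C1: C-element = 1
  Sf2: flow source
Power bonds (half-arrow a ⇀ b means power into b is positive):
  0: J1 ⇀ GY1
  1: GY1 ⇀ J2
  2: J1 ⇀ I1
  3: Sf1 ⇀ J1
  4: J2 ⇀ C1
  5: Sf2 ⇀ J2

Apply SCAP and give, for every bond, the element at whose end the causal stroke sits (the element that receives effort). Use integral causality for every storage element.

bond 0 |J1
bond 1 |J2
bond 2 |I1
bond 3 |Sf1
bond 4 |J2
bond 5 |Sf2

b3 stroke→Sf1  (Sf1 (Sf) sets flow on bond)
b5 stroke→Sf2  (Sf2 fixes flow; stroke at Sf2)
b1 stroke→J2  (common-f at J2 fixed by 5)
b4 stroke→J2  (common-f at J2 fixed by 5)
b0 stroke→J1  (GY1: gyrator matches bond 1)
b2 stroke→I1  (J1 effort already set via bond 0)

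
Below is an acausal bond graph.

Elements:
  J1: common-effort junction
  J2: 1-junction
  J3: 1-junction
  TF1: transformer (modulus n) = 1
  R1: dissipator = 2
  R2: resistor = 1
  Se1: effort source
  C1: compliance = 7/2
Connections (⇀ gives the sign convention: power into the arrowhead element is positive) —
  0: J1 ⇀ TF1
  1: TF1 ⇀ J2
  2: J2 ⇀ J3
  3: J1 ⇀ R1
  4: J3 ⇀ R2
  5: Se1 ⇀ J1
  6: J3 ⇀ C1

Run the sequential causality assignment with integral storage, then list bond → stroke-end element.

b5 stroke at J1  (Se1 (Se) sets effort on bond)
b0 stroke at TF1  (J1 effort already set via bond 5)
b3 stroke at R1  (J1 effort already set via bond 5)
b1 stroke at J2  (TF1 one-in-one-out from 0)
b2 stroke at J3  (closing 1-jn rule on J2)
b6 stroke at J3  (C1 outputs effort q/C1)
b4 stroke at R2  (closing 1-jn rule on J3)

b0 stroke at TF1
b1 stroke at J2
b2 stroke at J3
b3 stroke at R1
b4 stroke at R2
b5 stroke at J1
b6 stroke at J3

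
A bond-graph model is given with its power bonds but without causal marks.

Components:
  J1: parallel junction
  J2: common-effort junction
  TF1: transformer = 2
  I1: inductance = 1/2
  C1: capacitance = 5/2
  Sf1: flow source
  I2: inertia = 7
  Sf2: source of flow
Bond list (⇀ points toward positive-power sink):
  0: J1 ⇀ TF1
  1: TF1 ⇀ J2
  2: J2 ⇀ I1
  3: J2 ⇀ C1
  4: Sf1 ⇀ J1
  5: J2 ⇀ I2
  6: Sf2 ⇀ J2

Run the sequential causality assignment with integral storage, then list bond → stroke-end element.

bond 4 →Sf1  (source Sf1 imposes f)
bond 6 →Sf2  (Sf2 fixes flow; stroke at Sf2)
bond 0 →J1  (J1 needs exactly one e-in)
bond 1 →TF1  (TF1: transformer flips bond 0)
bond 2 →I1  (I1 outputs flow p/I1)
bond 3 →J2  (prefer integral on C1)
bond 5 →I2  (J2: bond 3 brought effort, rest push out)

β0 stroke at J1
β1 stroke at TF1
β2 stroke at I1
β3 stroke at J2
β4 stroke at Sf1
β5 stroke at I2
β6 stroke at Sf2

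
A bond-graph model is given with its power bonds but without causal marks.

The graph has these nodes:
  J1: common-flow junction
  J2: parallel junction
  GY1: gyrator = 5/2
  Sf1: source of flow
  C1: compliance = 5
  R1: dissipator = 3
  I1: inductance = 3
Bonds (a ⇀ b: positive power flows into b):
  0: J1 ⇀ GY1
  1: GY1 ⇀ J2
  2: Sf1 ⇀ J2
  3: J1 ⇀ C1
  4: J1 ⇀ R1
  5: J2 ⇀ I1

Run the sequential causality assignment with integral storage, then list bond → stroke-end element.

β0 →J1
β1 →J2
β2 →Sf1
β3 →J1
β4 →R1
β5 →I1

β2 stroke→Sf1  (source Sf1 imposes f)
β3 stroke→J1  (C1: C, integral causality)
β5 stroke→I1  (I1 integral (f out))
β1 stroke→J2  (J2: last free bond brings effort in)
β0 stroke→J1  (GY GY1: same side as bond 1)
β4 stroke→R1  (closing 1-jn rule on J1)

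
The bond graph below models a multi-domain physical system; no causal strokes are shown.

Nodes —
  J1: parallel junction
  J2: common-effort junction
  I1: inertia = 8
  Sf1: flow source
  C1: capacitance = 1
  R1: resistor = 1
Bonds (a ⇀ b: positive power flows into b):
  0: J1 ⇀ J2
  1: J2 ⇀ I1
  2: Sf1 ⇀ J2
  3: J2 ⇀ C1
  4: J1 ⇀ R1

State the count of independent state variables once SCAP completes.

b2 →Sf1  (Sf1 (Sf) sets flow on bond)
b1 →I1  (I1 outputs flow p/I1)
b3 →J2  (C1 outputs effort q/C1)
b0 →J1  (0-jn J2 has e-setter on 3)
b4 →R1  (common-e at J1 fixed by 0)

2  (C1, I1 all integral)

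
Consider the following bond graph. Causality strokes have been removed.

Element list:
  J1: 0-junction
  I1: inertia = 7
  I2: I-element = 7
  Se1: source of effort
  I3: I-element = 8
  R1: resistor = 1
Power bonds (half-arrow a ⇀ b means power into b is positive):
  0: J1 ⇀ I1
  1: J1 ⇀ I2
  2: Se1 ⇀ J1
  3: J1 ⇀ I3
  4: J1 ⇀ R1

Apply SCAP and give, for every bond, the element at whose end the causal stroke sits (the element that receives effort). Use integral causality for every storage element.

bond 2 stroke→J1  (Se1 fixes effort; stroke away)
bond 0 stroke→I1  (J1 effort already set via bond 2)
bond 1 stroke→I2  (J1: bond 2 brought effort, rest push out)
bond 3 stroke→I3  (0-jn J1 has e-setter on 2)
bond 4 stroke→R1  (J1 effort already set via bond 2)

β0 →I1
β1 →I2
β2 →J1
β3 →I3
β4 →R1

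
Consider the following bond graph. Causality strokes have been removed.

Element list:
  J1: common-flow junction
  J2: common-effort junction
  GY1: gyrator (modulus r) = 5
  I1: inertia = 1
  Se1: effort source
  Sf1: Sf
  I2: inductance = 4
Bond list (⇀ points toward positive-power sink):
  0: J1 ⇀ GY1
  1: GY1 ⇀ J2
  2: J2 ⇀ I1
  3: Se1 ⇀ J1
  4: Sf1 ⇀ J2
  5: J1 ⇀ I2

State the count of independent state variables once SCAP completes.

2  (I1, I2 all integral)

#3 stroke→J1  (Se1 fixes effort; stroke away)
#4 stroke→Sf1  (Sf1 fixes flow; stroke at Sf1)
#2 stroke→I1  (prefer integral on I1)
#1 stroke→J2  (only one effort-in slot at J2)
#0 stroke→J1  (GY GY1: same side as bond 1)
#5 stroke→I2  (J1: last free bond brings flow in)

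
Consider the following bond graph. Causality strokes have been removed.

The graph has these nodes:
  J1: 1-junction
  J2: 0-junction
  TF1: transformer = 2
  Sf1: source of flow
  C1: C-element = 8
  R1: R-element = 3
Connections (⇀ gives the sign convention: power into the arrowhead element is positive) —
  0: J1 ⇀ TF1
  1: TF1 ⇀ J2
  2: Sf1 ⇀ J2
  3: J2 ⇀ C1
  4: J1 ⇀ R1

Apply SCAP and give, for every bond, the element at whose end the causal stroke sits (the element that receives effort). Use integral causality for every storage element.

bond 0 stroke→J1
bond 1 stroke→TF1
bond 2 stroke→Sf1
bond 3 stroke→J2
bond 4 stroke→R1

#2 stroke at Sf1  (Sf1: flow source, stroke at near end)
#3 stroke at J2  (C1 outputs effort q/C1)
#1 stroke at TF1  (J2: bond 3 brought effort, rest push out)
#0 stroke at J1  (TF1: transformer flips bond 1)
#4 stroke at R1  (J1: last free bond brings flow in)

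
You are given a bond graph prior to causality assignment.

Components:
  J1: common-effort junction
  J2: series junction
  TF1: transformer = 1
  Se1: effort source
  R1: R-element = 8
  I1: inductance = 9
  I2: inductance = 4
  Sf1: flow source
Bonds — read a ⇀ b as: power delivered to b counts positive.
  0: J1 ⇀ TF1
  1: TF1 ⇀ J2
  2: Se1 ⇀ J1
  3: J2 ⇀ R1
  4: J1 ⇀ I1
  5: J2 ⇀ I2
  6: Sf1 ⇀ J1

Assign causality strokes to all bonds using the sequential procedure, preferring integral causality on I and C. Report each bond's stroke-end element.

b0 |TF1
b1 |J2
b2 |J1
b3 |J2
b4 |I1
b5 |I2
b6 |Sf1

β2 |J1  (Se1: effort source, stroke at far end)
β6 |Sf1  (Sf1: flow source, stroke at near end)
β0 |TF1  (0-jn J1 has e-setter on 2)
β4 |I1  (J1 effort already set via bond 2)
β1 |J2  (TF1: transformer flips bond 0)
β5 |I2  (I2 outputs flow p/I2)
β3 |J2  (common-f at J2 fixed by 5)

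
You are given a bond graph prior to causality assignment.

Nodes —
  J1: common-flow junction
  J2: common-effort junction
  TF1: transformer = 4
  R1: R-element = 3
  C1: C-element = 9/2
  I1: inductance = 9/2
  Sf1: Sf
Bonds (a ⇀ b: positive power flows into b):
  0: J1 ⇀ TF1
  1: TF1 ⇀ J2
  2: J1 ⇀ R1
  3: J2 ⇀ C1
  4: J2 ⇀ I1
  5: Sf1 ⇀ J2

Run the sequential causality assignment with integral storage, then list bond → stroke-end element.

bond 5 stroke→Sf1  (Sf1: flow source, stroke at near end)
bond 3 stroke→J2  (C1 integral (e out))
bond 1 stroke→TF1  (0-jn J2 has e-setter on 3)
bond 4 stroke→I1  (0-jn J2 has e-setter on 3)
bond 0 stroke→J1  (through TF1, causality passes straight; one stroke at TF1)
bond 2 stroke→R1  (closing 1-jn rule on J1)

#0 stroke→J1
#1 stroke→TF1
#2 stroke→R1
#3 stroke→J2
#4 stroke→I1
#5 stroke→Sf1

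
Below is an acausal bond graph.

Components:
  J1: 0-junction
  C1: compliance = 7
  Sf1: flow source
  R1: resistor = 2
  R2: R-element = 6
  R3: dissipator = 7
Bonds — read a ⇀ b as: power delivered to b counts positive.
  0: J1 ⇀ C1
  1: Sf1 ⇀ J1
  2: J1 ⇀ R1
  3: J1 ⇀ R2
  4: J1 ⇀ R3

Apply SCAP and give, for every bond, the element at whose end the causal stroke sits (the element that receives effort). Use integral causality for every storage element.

bond 0 stroke at J1
bond 1 stroke at Sf1
bond 2 stroke at R1
bond 3 stroke at R2
bond 4 stroke at R3

β1 →Sf1  (Sf1 (Sf) sets flow on bond)
β0 →J1  (prefer integral on C1)
β2 →R1  (J1: bond 0 brought effort, rest push out)
β3 →R2  (J1 effort already set via bond 0)
β4 →R3  (0-jn J1 has e-setter on 0)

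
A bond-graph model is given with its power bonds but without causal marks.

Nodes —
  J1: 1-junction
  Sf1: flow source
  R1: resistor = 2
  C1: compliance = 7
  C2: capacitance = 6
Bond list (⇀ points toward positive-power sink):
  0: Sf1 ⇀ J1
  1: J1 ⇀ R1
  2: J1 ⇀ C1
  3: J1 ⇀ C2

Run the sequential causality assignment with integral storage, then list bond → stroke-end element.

β0 →Sf1  (Sf1: flow source, stroke at near end)
β1 →J1  (common-f at J1 fixed by 0)
β2 →J1  (1-jn J1 has f-setter on 0)
β3 →J1  (common-f at J1 fixed by 0)

#0 |Sf1
#1 |J1
#2 |J1
#3 |J1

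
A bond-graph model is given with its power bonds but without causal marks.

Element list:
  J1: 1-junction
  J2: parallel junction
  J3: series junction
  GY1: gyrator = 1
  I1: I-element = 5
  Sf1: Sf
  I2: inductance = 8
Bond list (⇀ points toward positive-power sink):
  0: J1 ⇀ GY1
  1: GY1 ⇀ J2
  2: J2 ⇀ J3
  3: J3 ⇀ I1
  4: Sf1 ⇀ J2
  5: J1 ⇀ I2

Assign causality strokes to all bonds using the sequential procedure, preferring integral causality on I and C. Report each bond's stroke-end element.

bond 4 |Sf1  (Sf1 (Sf) sets flow on bond)
bond 3 |I1  (prefer integral on I1)
bond 2 |J3  (J3 flow already set via bond 3)
bond 1 |J2  (only one effort-in slot at J2)
bond 0 |J1  (GY1 both-in/both-out from 1)
bond 5 |I2  (J1: last free bond brings flow in)

bond 0 stroke at J1
bond 1 stroke at J2
bond 2 stroke at J3
bond 3 stroke at I1
bond 4 stroke at Sf1
bond 5 stroke at I2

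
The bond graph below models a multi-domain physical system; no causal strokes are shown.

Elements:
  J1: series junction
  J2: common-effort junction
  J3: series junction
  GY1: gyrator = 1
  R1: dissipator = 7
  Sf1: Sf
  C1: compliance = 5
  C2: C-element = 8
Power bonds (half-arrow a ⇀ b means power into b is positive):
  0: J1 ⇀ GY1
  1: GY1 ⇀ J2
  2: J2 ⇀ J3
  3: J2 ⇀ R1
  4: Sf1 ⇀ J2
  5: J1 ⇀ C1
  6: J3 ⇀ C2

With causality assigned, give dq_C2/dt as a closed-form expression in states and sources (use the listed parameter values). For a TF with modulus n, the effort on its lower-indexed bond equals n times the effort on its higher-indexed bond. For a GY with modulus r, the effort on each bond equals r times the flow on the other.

dq_C2/dt = F_Sf1 - q_C1/5 - q_C2/56

#4 →Sf1  (Sf1: flow source, stroke at near end)
#5 →J1  (prefer integral on C1)
#0 →GY1  (closing 1-jn rule on J1)
#1 →GY1  (GY GY1: same side as bond 0)
#6 →J3  (C2 integral (e out))
#2 →J2  (closing 1-jn rule on J3)
#3 →R1  (common-e at J2 fixed by 2)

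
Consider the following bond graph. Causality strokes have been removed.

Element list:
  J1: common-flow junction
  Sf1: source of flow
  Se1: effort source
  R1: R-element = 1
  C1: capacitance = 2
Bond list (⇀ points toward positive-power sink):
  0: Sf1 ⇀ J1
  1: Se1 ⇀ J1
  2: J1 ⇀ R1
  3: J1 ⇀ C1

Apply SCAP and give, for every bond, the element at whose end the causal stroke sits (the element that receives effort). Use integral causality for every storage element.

bond 0 stroke at Sf1  (Sf1 fixes flow; stroke at Sf1)
bond 1 stroke at J1  (Se1 (Se) sets effort on bond)
bond 2 stroke at J1  (J1 flow already set via bond 0)
bond 3 stroke at J1  (common-f at J1 fixed by 0)

b0 stroke→Sf1
b1 stroke→J1
b2 stroke→J1
b3 stroke→J1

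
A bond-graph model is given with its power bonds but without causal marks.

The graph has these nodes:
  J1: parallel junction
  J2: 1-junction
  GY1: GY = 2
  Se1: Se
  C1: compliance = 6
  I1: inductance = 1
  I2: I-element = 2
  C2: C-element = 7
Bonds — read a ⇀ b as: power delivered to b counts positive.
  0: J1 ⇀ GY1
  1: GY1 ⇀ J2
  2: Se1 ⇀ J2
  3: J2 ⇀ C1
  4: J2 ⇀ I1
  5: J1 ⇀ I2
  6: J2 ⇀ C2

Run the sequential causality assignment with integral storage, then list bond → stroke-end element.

bond 0 stroke at J1
bond 1 stroke at J2
bond 2 stroke at J2
bond 3 stroke at J2
bond 4 stroke at I1
bond 5 stroke at I2
bond 6 stroke at J2

#2 stroke→J2  (Se1 fixes effort; stroke away)
#3 stroke→J2  (C1 outputs effort q/C1)
#4 stroke→I1  (I1 integral (f out))
#1 stroke→J2  (1-jn J2 has f-setter on 4)
#6 stroke→J2  (J2 flow already set via bond 4)
#0 stroke→J1  (GY GY1: same side as bond 1)
#5 stroke→I2  (common-e at J1 fixed by 0)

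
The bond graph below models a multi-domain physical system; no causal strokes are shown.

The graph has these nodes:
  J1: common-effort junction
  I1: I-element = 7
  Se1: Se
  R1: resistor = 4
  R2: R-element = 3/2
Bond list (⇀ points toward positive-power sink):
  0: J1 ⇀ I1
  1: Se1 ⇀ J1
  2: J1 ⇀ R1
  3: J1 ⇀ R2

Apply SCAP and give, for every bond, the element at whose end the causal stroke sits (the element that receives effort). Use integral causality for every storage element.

bond 1 stroke→J1  (Se1 (Se) sets effort on bond)
bond 0 stroke→I1  (J1 effort already set via bond 1)
bond 2 stroke→R1  (J1 effort already set via bond 1)
bond 3 stroke→R2  (common-e at J1 fixed by 1)

β0 stroke at I1
β1 stroke at J1
β2 stroke at R1
β3 stroke at R2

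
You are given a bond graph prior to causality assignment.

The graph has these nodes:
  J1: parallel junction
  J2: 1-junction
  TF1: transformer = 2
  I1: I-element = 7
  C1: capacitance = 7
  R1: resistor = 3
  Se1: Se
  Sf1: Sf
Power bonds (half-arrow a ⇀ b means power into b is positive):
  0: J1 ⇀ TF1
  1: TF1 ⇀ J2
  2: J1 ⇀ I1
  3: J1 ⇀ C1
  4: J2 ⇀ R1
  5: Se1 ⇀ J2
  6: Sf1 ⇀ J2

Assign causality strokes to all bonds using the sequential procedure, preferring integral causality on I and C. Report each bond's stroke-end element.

β5 stroke→J2  (Se1: effort source, stroke at far end)
β6 stroke→Sf1  (source Sf1 imposes f)
β1 stroke→J2  (common-f at J2 fixed by 6)
β4 stroke→J2  (1-jn J2 has f-setter on 6)
β0 stroke→TF1  (through TF1, causality passes straight; one stroke at TF1)
β2 stroke→I1  (I1 outputs flow p/I1)
β3 stroke→J1  (J1: last free bond brings effort in)

#0 stroke at TF1
#1 stroke at J2
#2 stroke at I1
#3 stroke at J1
#4 stroke at J2
#5 stroke at J2
#6 stroke at Sf1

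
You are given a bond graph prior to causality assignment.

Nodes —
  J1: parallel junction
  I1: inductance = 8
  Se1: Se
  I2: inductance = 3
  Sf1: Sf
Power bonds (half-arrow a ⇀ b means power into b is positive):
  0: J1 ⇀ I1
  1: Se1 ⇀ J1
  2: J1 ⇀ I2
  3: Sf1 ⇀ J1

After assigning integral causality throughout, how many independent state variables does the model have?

2  (I1, I2 all integral)

bond 1 →J1  (Se1: effort source, stroke at far end)
bond 3 →Sf1  (Sf1 fixes flow; stroke at Sf1)
bond 0 →I1  (common-e at J1 fixed by 1)
bond 2 →I2  (J1: bond 1 brought effort, rest push out)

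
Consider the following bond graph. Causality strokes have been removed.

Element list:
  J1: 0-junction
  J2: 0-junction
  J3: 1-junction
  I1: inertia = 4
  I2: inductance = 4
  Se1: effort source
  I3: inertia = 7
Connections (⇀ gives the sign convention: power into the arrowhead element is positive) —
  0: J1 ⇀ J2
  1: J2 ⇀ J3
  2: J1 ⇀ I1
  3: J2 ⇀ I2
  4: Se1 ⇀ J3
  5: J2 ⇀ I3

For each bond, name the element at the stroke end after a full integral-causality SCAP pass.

#4 stroke→J3  (Se1 fixes effort; stroke away)
#1 stroke→J2  (J3 needs exactly one f-in)
#0 stroke→J1  (0-jn J2 has e-setter on 1)
#3 stroke→I2  (J2: bond 1 brought effort, rest push out)
#5 stroke→I3  (common-e at J2 fixed by 1)
#2 stroke→I1  (0-jn J1 has e-setter on 0)

b0 stroke at J1
b1 stroke at J2
b2 stroke at I1
b3 stroke at I2
b4 stroke at J3
b5 stroke at I3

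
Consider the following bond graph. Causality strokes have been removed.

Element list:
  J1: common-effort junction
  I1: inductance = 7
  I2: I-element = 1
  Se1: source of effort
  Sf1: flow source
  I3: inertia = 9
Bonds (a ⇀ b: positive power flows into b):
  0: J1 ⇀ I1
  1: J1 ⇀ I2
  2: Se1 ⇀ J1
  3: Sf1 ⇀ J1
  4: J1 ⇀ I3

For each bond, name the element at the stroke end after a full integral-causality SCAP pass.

b0 |I1
b1 |I2
b2 |J1
b3 |Sf1
b4 |I3

#2 →J1  (Se1 fixes effort; stroke away)
#3 →Sf1  (source Sf1 imposes f)
#0 →I1  (common-e at J1 fixed by 2)
#1 →I2  (J1 effort already set via bond 2)
#4 →I3  (J1: bond 2 brought effort, rest push out)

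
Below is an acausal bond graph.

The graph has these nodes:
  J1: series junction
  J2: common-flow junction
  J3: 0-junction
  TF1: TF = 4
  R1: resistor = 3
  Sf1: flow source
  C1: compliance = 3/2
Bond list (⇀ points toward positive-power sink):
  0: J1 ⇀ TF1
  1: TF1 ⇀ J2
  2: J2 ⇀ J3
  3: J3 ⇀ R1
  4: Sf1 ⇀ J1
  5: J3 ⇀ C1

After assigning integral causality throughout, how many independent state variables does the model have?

β4 stroke→Sf1  (Sf1 (Sf) sets flow on bond)
β0 stroke→J1  (J1: bond 4 brought flow, rest push out)
β1 stroke→TF1  (TF TF1: opposite of bond 0)
β2 stroke→J2  (1-jn J2 has f-setter on 1)
β5 stroke→J3  (C1: C, integral causality)
β3 stroke→R1  (common-e at J3 fixed by 5)

1  (C1 all integral)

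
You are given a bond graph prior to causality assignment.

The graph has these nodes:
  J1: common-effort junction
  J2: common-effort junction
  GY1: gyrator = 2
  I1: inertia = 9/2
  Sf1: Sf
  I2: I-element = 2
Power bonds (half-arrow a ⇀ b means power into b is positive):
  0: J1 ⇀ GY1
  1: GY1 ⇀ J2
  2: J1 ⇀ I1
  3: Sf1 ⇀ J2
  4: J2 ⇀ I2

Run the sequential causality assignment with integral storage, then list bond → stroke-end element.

#0 stroke at J1
#1 stroke at J2
#2 stroke at I1
#3 stroke at Sf1
#4 stroke at I2

b3 →Sf1  (Sf1: flow source, stroke at near end)
b2 →I1  (I1: I, integral causality)
b0 →J1  (closing 0-jn rule on J1)
b1 →J2  (GY1: gyrator matches bond 0)
b4 →I2  (J2: bond 1 brought effort, rest push out)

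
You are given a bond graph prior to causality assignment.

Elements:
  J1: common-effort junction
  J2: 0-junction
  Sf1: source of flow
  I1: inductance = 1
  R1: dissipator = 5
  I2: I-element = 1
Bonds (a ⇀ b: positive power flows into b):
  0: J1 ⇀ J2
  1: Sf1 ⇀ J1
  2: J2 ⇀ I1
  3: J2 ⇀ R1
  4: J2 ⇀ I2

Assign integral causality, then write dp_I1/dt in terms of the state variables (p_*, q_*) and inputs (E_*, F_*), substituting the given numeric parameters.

#1 stroke→Sf1  (Sf1 fixes flow; stroke at Sf1)
#0 stroke→J1  (J1: last free bond brings effort in)
#2 stroke→I1  (I1: I, integral causality)
#4 stroke→I2  (prefer integral on I2)
#3 stroke→J2  (J2: last free bond brings effort in)

dp_I1/dt = 5*F_Sf1 - 5*p_I1 - 5*p_I2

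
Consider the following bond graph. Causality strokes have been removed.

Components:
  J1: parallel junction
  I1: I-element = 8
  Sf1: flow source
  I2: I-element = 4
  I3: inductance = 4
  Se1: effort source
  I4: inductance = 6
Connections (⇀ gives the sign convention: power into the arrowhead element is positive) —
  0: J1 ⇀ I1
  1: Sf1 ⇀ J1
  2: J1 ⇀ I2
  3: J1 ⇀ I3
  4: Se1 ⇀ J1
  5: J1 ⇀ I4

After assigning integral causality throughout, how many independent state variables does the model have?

#1 stroke→Sf1  (source Sf1 imposes f)
#4 stroke→J1  (Se1 (Se) sets effort on bond)
#0 stroke→I1  (0-jn J1 has e-setter on 4)
#2 stroke→I2  (0-jn J1 has e-setter on 4)
#3 stroke→I3  (J1: bond 4 brought effort, rest push out)
#5 stroke→I4  (common-e at J1 fixed by 4)

4  (I1, I2, I3, I4 all integral)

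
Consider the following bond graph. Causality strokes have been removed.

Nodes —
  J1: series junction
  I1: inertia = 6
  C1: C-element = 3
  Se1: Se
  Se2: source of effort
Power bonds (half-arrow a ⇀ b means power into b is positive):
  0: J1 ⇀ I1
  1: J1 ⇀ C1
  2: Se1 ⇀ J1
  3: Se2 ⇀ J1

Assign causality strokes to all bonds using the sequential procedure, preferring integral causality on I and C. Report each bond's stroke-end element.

β0 stroke at I1
β1 stroke at J1
β2 stroke at J1
β3 stroke at J1

b2 stroke at J1  (Se1: effort source, stroke at far end)
b3 stroke at J1  (Se2 fixes effort; stroke away)
b0 stroke at I1  (I1 outputs flow p/I1)
b1 stroke at J1  (J1 flow already set via bond 0)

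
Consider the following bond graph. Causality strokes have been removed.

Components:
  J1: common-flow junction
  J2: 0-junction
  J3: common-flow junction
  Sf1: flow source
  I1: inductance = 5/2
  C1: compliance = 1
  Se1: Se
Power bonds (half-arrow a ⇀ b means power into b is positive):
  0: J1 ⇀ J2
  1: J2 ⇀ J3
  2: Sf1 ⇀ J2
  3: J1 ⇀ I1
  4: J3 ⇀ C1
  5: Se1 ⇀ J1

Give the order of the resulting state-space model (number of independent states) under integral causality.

#2 stroke at Sf1  (source Sf1 imposes f)
#5 stroke at J1  (Se1 fixes effort; stroke away)
#3 stroke at I1  (I1 integral (f out))
#0 stroke at J1  (J1: bond 3 brought flow, rest push out)
#1 stroke at J2  (J2: last free bond brings effort in)
#4 stroke at J3  (J3 flow already set via bond 1)

2  (C1, I1 all integral)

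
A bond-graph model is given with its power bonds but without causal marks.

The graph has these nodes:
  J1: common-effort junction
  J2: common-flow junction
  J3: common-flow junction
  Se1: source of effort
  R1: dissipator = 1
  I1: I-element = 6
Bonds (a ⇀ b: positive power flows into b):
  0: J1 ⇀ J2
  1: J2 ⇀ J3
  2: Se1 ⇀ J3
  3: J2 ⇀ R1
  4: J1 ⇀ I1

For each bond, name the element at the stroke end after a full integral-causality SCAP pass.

bond 2 →J3  (Se1: effort source, stroke at far end)
bond 1 →J2  (J3: last free bond brings flow in)
bond 4 →I1  (I1 integral (f out))
bond 0 →J1  (J1: last free bond brings effort in)
bond 3 →J2  (common-f at J2 fixed by 0)

b0 stroke at J1
b1 stroke at J2
b2 stroke at J3
b3 stroke at J2
b4 stroke at I1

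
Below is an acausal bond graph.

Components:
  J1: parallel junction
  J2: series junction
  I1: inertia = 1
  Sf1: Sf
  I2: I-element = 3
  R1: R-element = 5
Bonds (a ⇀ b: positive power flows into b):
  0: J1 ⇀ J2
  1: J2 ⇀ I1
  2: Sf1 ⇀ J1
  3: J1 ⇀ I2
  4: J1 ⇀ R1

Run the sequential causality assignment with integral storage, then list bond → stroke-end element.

#0 stroke→J2
#1 stroke→I1
#2 stroke→Sf1
#3 stroke→I2
#4 stroke→J1

β2 stroke→Sf1  (Sf1 (Sf) sets flow on bond)
β1 stroke→I1  (prefer integral on I1)
β0 stroke→J2  (common-f at J2 fixed by 1)
β3 stroke→I2  (I2: I, integral causality)
β4 stroke→J1  (J1 needs exactly one e-in)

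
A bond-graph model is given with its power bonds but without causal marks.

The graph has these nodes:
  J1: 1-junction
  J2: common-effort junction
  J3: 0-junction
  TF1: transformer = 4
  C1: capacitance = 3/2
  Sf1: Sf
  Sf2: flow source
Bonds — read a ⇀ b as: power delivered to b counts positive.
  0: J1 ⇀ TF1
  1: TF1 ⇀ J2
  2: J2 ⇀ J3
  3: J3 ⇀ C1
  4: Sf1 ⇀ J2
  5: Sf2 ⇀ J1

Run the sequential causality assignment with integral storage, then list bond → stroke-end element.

bond 0 →J1
bond 1 →TF1
bond 2 →J2
bond 3 →J3
bond 4 →Sf1
bond 5 →Sf2

β4 stroke at Sf1  (Sf1 (Sf) sets flow on bond)
β5 stroke at Sf2  (Sf2: flow source, stroke at near end)
β0 stroke at J1  (J1: bond 5 brought flow, rest push out)
β1 stroke at TF1  (TF1 one-in-one-out from 0)
β2 stroke at J2  (J2 needs exactly one e-in)
β3 stroke at J3  (only one effort-in slot at J3)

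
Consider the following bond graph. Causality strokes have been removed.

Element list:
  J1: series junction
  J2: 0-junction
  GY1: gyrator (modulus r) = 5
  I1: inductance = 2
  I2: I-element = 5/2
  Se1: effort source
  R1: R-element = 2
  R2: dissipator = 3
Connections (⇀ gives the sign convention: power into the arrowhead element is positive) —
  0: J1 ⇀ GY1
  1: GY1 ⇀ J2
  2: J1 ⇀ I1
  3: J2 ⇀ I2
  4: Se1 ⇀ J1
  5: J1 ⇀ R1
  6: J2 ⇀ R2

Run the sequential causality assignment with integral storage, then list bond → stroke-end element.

#0 |J1
#1 |J2
#2 |I1
#3 |I2
#4 |J1
#5 |J1
#6 |R2

bond 4 stroke→J1  (source Se1 imposes e)
bond 2 stroke→I1  (I1 integral (f out))
bond 0 stroke→J1  (1-jn J1 has f-setter on 2)
bond 5 stroke→J1  (J1: bond 2 brought flow, rest push out)
bond 1 stroke→J2  (GY GY1: same side as bond 0)
bond 3 stroke→I2  (0-jn J2 has e-setter on 1)
bond 6 stroke→R2  (common-e at J2 fixed by 1)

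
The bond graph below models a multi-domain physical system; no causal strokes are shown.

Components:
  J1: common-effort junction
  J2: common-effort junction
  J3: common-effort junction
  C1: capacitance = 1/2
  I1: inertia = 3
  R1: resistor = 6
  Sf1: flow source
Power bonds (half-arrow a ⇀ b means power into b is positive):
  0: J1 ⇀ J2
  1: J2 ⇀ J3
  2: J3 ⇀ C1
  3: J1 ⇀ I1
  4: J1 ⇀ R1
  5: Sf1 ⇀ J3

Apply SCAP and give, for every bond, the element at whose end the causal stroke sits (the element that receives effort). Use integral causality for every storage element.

#5 |Sf1  (Sf1 fixes flow; stroke at Sf1)
#2 |J3  (prefer integral on C1)
#1 |J2  (J3: bond 2 brought effort, rest push out)
#0 |J1  (common-e at J2 fixed by 1)
#3 |I1  (J1 effort already set via bond 0)
#4 |R1  (J1 effort already set via bond 0)

β0 stroke at J1
β1 stroke at J2
β2 stroke at J3
β3 stroke at I1
β4 stroke at R1
β5 stroke at Sf1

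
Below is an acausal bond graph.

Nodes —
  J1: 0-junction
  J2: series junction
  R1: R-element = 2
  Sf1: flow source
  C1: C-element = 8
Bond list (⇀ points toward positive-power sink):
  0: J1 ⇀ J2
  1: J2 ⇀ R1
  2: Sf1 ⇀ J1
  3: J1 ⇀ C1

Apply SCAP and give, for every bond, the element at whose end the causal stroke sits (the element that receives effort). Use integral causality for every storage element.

#2 |Sf1  (Sf1 (Sf) sets flow on bond)
#3 |J1  (C1 outputs effort q/C1)
#0 |J2  (0-jn J1 has e-setter on 3)
#1 |R1  (J2: last free bond brings flow in)

bond 0 stroke at J2
bond 1 stroke at R1
bond 2 stroke at Sf1
bond 3 stroke at J1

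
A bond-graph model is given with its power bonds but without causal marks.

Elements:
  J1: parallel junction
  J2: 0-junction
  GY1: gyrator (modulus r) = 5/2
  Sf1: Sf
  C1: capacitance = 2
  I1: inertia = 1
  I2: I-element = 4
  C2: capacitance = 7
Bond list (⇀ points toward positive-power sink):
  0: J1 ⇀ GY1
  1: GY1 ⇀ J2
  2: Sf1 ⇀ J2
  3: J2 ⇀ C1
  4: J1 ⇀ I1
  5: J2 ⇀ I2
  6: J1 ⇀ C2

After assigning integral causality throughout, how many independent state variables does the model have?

4  (C1, C2, I1, I2 all integral)

#2 |Sf1  (Sf1 fixes flow; stroke at Sf1)
#3 |J2  (prefer integral on C1)
#1 |GY1  (0-jn J2 has e-setter on 3)
#5 |I2  (common-e at J2 fixed by 3)
#0 |GY1  (GY GY1: same side as bond 1)
#4 |I1  (I1: I, integral causality)
#6 |J1  (J1 needs exactly one e-in)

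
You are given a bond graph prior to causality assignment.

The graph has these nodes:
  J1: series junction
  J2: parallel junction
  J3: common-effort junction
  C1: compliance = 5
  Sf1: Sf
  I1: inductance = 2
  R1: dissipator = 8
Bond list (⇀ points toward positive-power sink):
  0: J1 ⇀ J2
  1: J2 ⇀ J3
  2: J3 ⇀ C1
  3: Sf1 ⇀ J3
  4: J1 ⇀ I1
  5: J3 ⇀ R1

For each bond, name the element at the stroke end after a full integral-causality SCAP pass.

#3 stroke→Sf1  (Sf1 (Sf) sets flow on bond)
#2 stroke→J3  (C1: C, integral causality)
#1 stroke→J2  (0-jn J3 has e-setter on 2)
#5 stroke→R1  (0-jn J3 has e-setter on 2)
#0 stroke→J1  (common-e at J2 fixed by 1)
#4 stroke→I1  (J1: last free bond brings flow in)

#0 →J1
#1 →J2
#2 →J3
#3 →Sf1
#4 →I1
#5 →R1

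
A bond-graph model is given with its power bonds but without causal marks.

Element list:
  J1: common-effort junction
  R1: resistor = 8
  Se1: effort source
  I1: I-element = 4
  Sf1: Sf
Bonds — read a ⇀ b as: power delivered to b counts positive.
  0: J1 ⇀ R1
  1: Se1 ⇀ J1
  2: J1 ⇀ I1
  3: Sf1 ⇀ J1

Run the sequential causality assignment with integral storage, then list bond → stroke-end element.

β0 stroke→R1
β1 stroke→J1
β2 stroke→I1
β3 stroke→Sf1

b1 |J1  (Se1 fixes effort; stroke away)
b3 |Sf1  (source Sf1 imposes f)
b0 |R1  (0-jn J1 has e-setter on 1)
b2 |I1  (J1 effort already set via bond 1)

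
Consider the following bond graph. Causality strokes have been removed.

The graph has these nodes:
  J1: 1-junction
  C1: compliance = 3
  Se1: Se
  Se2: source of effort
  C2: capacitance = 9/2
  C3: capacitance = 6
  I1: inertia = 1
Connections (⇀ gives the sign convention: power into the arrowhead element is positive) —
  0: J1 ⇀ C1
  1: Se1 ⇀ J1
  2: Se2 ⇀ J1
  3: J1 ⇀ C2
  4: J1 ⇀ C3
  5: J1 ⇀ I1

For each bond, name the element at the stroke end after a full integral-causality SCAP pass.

b1 stroke at J1  (Se1 fixes effort; stroke away)
b2 stroke at J1  (source Se2 imposes e)
b0 stroke at J1  (C1: C, integral causality)
b3 stroke at J1  (C2 outputs effort q/C2)
b4 stroke at J1  (C3: C, integral causality)
b5 stroke at I1  (J1: last free bond brings flow in)

#0 stroke→J1
#1 stroke→J1
#2 stroke→J1
#3 stroke→J1
#4 stroke→J1
#5 stroke→I1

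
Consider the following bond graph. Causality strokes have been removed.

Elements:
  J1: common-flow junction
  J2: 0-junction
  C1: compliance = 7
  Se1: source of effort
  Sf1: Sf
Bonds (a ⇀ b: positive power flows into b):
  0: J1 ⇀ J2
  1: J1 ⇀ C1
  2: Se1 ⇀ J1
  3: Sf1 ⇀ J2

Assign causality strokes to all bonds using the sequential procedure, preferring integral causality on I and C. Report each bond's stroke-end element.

#2 →J1  (source Se1 imposes e)
#3 →Sf1  (Sf1: flow source, stroke at near end)
#0 →J2  (J2 needs exactly one e-in)
#1 →J1  (common-f at J1 fixed by 0)

#0 →J2
#1 →J1
#2 →J1
#3 →Sf1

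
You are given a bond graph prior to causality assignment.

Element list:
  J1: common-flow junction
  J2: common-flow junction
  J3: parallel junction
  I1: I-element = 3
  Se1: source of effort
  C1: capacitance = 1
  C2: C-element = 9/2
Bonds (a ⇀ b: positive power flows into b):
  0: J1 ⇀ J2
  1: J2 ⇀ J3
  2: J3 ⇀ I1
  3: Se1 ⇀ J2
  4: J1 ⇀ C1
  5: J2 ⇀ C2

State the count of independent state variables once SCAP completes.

bond 3 stroke→J2  (Se1 fixes effort; stroke away)
bond 2 stroke→I1  (prefer integral on I1)
bond 1 stroke→J3  (J3: last free bond brings effort in)
bond 0 stroke→J2  (J2: bond 1 brought flow, rest push out)
bond 5 stroke→J2  (J2 flow already set via bond 1)
bond 4 stroke→J1  (1-jn J1 has f-setter on 0)

3  (C1, C2, I1 all integral)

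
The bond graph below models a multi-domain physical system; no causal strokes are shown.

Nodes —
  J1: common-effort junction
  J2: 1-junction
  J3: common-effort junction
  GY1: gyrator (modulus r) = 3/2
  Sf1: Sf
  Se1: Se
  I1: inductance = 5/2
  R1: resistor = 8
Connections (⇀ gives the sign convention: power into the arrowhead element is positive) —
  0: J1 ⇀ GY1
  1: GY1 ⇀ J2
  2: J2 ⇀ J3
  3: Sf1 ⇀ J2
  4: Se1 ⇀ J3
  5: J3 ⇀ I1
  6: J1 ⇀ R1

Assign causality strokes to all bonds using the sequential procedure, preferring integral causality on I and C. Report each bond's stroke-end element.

β3 →Sf1  (source Sf1 imposes f)
β4 →J3  (source Se1 imposes e)
β1 →J2  (1-jn J2 has f-setter on 3)
β2 →J2  (common-f at J2 fixed by 3)
β5 →I1  (J3 effort already set via bond 4)
β0 →J1  (GY GY1: same side as bond 1)
β6 →R1  (0-jn J1 has e-setter on 0)

b0 stroke→J1
b1 stroke→J2
b2 stroke→J2
b3 stroke→Sf1
b4 stroke→J3
b5 stroke→I1
b6 stroke→R1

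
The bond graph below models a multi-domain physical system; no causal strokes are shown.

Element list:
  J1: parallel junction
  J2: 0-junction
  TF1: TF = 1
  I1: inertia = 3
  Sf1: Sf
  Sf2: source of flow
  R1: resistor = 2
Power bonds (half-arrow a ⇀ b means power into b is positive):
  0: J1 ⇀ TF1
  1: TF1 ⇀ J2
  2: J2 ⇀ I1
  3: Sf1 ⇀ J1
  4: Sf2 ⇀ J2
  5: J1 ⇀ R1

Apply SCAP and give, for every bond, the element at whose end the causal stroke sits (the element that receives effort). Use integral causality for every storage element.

β3 stroke→Sf1  (source Sf1 imposes f)
β4 stroke→Sf2  (source Sf2 imposes f)
β2 stroke→I1  (I1 outputs flow p/I1)
β1 stroke→J2  (J2: last free bond brings effort in)
β0 stroke→TF1  (through TF1, causality passes straight; one stroke at TF1)
β5 stroke→J1  (J1: last free bond brings effort in)

β0 stroke→TF1
β1 stroke→J2
β2 stroke→I1
β3 stroke→Sf1
β4 stroke→Sf2
β5 stroke→J1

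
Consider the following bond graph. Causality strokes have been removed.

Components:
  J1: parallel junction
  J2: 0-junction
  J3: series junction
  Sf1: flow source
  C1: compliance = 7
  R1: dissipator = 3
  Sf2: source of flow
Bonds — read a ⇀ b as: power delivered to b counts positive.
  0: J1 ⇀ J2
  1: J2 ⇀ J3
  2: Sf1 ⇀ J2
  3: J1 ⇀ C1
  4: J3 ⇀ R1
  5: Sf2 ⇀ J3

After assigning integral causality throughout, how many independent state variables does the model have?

1  (C1 all integral)

bond 2 stroke at Sf1  (source Sf1 imposes f)
bond 5 stroke at Sf2  (Sf2: flow source, stroke at near end)
bond 1 stroke at J3  (J3 flow already set via bond 5)
bond 4 stroke at J3  (J3: bond 5 brought flow, rest push out)
bond 0 stroke at J2  (J2 needs exactly one e-in)
bond 3 stroke at J1  (only one effort-in slot at J1)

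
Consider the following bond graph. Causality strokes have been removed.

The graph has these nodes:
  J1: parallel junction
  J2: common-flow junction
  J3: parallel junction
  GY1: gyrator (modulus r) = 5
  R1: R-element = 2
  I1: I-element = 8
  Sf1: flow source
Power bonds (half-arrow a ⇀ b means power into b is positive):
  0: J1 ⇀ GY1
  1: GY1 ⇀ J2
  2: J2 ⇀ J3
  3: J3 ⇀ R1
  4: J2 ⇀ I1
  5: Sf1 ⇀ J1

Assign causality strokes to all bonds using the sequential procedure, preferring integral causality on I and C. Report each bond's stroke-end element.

bond 5 |Sf1  (Sf1 fixes flow; stroke at Sf1)
bond 0 |J1  (J1 needs exactly one e-in)
bond 1 |J2  (through GY1, causality inverts; strokes same side of GY1)
bond 4 |I1  (I1: I, integral causality)
bond 2 |J2  (J2: bond 4 brought flow, rest push out)
bond 3 |J3  (J3: last free bond brings effort in)

bond 0 stroke at J1
bond 1 stroke at J2
bond 2 stroke at J2
bond 3 stroke at J3
bond 4 stroke at I1
bond 5 stroke at Sf1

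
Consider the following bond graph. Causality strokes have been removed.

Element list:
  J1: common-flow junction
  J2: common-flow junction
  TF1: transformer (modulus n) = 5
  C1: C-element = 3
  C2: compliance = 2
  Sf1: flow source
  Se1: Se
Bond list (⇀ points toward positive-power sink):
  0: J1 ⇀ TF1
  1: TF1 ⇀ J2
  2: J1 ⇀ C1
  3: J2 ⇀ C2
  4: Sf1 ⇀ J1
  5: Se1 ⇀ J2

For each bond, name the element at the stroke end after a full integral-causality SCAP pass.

bond 4 →Sf1  (Sf1 (Sf) sets flow on bond)
bond 5 →J2  (Se1 fixes effort; stroke away)
bond 0 →J1  (J1: bond 4 brought flow, rest push out)
bond 2 →J1  (J1: bond 4 brought flow, rest push out)
bond 1 →TF1  (TF TF1: opposite of bond 0)
bond 3 →J2  (1-jn J2 has f-setter on 1)

#0 →J1
#1 →TF1
#2 →J1
#3 →J2
#4 →Sf1
#5 →J2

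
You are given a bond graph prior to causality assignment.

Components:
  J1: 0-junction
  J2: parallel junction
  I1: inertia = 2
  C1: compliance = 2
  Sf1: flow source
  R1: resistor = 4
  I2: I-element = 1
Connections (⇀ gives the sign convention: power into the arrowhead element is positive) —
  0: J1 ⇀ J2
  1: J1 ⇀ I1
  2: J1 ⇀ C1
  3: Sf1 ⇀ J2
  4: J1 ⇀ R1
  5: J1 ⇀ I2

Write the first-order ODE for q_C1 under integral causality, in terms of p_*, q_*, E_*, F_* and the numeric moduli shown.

dq_C1/dt = F_Sf1 - p_I1/2 - p_I2 - q_C1/8

b3 →Sf1  (Sf1 fixes flow; stroke at Sf1)
b0 →J2  (J2: last free bond brings effort in)
b1 →I1  (prefer integral on I1)
b2 →J1  (C1 integral (e out))
b4 →R1  (0-jn J1 has e-setter on 2)
b5 →I2  (common-e at J1 fixed by 2)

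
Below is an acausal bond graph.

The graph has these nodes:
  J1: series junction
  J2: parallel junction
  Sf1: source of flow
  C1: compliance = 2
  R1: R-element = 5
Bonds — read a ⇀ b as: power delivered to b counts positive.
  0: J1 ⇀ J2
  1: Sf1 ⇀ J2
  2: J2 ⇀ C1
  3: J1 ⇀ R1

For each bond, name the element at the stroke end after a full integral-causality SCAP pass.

#0 stroke→J1
#1 stroke→Sf1
#2 stroke→J2
#3 stroke→R1

β1 |Sf1  (source Sf1 imposes f)
β2 |J2  (prefer integral on C1)
β0 |J1  (J2: bond 2 brought effort, rest push out)
β3 |R1  (J1 needs exactly one f-in)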